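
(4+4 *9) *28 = 1120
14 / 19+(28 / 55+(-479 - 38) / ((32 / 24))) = -1615587 / 4180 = -386.50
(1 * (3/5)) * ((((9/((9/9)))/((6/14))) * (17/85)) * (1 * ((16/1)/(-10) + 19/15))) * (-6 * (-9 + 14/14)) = -1008/25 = -40.32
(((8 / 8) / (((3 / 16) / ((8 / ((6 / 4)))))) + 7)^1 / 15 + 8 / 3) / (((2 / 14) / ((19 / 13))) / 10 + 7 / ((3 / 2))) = 180614 / 167931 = 1.08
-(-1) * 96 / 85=96 / 85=1.13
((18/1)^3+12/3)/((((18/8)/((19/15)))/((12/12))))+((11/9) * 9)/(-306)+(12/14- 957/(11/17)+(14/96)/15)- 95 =440125163/257040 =1712.28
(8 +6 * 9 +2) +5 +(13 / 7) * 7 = 82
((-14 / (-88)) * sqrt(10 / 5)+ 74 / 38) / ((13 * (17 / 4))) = 7 * sqrt(2) / 2431+ 148 / 4199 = 0.04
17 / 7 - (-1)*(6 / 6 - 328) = -2272 / 7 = -324.57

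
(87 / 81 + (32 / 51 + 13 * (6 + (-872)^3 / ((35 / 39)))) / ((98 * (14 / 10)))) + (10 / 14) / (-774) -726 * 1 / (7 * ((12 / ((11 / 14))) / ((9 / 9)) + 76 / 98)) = -28696220245960347299 / 409910845050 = -70006003.97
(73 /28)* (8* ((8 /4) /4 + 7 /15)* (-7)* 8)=-16936 /15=-1129.07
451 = 451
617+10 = 627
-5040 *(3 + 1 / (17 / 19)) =-352800 / 17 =-20752.94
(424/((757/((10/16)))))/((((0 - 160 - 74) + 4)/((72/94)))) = -954/818317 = -0.00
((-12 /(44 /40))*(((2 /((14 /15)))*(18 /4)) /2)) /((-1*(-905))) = -810 /13937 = -0.06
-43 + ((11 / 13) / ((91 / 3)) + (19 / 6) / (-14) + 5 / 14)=-608173 / 14196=-42.84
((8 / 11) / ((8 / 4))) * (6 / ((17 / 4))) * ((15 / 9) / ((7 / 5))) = 800 / 1309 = 0.61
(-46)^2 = 2116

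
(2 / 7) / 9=2 / 63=0.03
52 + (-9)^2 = 133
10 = 10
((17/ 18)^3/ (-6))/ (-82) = 4913/ 2869344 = 0.00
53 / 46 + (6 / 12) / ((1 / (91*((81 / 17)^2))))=6873745 / 6647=1034.11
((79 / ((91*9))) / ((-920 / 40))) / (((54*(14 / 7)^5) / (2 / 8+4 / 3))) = -1501 / 390604032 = -0.00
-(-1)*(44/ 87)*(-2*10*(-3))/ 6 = 440/ 87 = 5.06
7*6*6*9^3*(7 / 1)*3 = 3857868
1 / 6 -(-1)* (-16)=-95 / 6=-15.83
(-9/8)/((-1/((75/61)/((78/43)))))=9675/12688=0.76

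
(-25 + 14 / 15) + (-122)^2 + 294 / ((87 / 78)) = 6578731 / 435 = 15123.52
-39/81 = -0.48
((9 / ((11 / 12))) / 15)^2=1296 / 3025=0.43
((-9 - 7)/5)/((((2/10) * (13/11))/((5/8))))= -110/13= -8.46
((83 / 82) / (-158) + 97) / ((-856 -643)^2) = 1256649 / 29112144956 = 0.00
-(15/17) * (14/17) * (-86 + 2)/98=180/289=0.62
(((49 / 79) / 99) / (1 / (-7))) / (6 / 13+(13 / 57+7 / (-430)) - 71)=36430030 / 58418143509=0.00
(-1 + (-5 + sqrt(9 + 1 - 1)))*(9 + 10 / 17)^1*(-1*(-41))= -1179.35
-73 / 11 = -6.64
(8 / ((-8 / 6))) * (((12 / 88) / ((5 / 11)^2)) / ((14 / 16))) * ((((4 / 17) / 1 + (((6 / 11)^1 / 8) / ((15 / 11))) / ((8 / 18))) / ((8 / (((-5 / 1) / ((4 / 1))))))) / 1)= 46827 / 190400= 0.25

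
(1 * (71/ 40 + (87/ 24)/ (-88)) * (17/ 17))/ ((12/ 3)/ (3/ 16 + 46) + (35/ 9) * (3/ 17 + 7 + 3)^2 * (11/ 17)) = 199423843389/ 29983639216960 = 0.01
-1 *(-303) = 303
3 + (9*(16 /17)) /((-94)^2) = 112695 /37553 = 3.00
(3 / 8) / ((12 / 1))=1 / 32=0.03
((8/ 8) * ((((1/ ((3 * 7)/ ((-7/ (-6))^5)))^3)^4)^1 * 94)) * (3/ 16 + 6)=18975641368341062853116019103561402317610117/ 23087534488653759723896153592112932669307260336340992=0.00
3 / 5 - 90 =-447 / 5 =-89.40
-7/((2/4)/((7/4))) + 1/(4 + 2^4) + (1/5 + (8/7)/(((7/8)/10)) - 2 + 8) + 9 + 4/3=3025/588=5.14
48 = 48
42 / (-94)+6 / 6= 26 / 47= 0.55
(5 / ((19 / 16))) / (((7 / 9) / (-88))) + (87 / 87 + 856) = 50621 / 133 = 380.61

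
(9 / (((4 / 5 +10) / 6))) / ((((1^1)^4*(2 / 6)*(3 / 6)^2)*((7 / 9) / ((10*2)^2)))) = 216000 / 7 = 30857.14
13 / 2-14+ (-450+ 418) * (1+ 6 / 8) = -127 / 2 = -63.50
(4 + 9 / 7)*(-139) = -5143 / 7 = -734.71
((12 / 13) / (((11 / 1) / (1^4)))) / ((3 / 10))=40 / 143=0.28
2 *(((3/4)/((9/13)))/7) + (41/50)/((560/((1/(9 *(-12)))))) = 935959/3024000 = 0.31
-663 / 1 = -663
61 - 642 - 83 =-664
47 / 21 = 2.24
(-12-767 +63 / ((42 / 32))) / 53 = -731 / 53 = -13.79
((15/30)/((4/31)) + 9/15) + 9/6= 239/40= 5.98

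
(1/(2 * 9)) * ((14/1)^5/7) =38416/9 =4268.44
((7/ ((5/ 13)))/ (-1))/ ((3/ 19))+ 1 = -1714/ 15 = -114.27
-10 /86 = -5 /43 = -0.12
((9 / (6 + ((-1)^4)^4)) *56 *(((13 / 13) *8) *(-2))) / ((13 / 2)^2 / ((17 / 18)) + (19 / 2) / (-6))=-235008 / 8803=-26.70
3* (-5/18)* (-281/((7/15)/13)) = 6523.21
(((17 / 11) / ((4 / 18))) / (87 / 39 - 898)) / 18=-13 / 30140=-0.00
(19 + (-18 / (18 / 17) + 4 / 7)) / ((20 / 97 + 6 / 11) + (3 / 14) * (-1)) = 38412 / 8027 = 4.79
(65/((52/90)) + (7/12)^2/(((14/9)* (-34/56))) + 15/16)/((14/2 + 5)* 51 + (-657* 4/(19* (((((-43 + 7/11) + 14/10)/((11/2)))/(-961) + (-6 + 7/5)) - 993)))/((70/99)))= 1186307966234041/6422630387905008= 0.18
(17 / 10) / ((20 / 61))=1037 / 200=5.18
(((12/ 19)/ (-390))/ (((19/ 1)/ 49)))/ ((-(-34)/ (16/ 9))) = -784/ 3590145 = -0.00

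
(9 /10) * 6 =27 /5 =5.40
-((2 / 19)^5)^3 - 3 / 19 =-2397020057348685131 / 15181127029874798299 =-0.16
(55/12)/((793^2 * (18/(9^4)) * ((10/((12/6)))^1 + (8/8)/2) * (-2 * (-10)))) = 243/10061584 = 0.00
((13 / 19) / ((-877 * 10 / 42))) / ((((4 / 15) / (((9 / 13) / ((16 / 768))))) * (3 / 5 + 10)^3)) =-850500 / 2480737451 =-0.00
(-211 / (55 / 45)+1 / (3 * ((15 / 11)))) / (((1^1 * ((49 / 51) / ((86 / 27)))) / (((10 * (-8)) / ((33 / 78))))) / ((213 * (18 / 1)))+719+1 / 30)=-7369722770176 / 30738542449989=-0.24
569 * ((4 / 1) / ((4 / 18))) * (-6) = -61452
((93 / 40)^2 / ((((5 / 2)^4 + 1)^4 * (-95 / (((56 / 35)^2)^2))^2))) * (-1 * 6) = -891532131434496 / 14879192825713134765625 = -0.00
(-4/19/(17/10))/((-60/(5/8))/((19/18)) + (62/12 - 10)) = 240/185623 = 0.00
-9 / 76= -0.12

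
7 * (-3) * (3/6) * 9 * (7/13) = -1323/26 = -50.88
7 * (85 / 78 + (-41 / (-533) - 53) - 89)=-5915 / 6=-985.83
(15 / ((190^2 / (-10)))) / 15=-1 / 3610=-0.00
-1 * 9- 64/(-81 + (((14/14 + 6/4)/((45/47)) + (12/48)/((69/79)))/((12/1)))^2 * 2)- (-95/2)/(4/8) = 346520250154/3992570687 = 86.79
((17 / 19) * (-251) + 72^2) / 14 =354.24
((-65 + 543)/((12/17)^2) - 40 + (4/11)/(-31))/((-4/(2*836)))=-428846017/1116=-384270.62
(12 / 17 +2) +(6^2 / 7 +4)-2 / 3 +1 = 4349 / 357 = 12.18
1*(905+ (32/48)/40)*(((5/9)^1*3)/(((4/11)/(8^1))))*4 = 1194622/9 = 132735.78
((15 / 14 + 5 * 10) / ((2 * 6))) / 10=143 / 336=0.43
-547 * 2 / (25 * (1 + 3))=-10.94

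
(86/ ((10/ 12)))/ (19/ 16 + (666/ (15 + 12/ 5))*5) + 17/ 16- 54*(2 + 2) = -1532559661/ 7148080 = -214.40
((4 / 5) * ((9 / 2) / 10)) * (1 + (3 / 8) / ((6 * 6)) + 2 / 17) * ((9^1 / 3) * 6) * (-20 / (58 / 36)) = -447363 / 4930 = -90.74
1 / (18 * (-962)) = -1 / 17316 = -0.00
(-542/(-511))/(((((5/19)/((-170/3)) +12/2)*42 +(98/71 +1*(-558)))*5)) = -12429686/17860259935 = -0.00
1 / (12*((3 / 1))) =1 / 36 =0.03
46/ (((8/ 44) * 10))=253/ 10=25.30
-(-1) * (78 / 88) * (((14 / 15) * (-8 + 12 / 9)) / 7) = -26 / 33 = -0.79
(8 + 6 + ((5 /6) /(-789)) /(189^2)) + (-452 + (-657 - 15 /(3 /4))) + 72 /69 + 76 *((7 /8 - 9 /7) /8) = -34782151596923 /31114991376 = -1117.86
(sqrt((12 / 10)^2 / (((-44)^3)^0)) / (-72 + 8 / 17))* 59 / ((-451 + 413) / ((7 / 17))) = 1239 / 115520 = 0.01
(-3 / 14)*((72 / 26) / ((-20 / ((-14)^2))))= 378 / 65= 5.82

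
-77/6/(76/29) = -2233/456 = -4.90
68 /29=2.34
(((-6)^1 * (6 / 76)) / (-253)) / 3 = 3 / 4807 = 0.00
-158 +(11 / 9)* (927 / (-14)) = -3345 / 14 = -238.93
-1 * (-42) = 42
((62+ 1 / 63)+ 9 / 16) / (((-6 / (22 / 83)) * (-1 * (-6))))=-693869 / 1505952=-0.46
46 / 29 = 1.59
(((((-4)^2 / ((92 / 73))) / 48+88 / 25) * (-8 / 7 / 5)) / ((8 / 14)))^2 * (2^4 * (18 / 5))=132.00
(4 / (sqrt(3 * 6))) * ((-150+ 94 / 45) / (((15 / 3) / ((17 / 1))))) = -226304 * sqrt(2) / 675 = -474.14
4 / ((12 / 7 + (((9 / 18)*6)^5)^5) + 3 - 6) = 7 / 1482755066523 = 0.00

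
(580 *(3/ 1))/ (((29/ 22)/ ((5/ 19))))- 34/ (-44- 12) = 185123/ 532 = 347.98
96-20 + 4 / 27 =2056 / 27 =76.15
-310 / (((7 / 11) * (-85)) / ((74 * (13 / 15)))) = 656084 / 1785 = 367.55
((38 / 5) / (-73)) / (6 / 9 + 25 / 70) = -1596 / 15695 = -0.10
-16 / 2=-8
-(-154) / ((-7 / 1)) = -22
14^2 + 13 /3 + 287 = 1462 /3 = 487.33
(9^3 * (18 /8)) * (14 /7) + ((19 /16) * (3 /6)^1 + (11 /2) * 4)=105699 /32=3303.09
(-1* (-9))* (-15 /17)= -135 /17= -7.94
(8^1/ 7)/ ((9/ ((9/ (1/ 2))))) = 16/ 7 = 2.29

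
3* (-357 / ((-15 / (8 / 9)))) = 952 / 15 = 63.47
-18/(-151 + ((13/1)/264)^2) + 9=95969871/10523927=9.12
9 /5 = 1.80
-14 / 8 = -7 / 4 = -1.75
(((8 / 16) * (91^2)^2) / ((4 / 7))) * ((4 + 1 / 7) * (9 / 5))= 17898064821 / 40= 447451620.52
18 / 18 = 1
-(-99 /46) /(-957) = -3 /1334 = -0.00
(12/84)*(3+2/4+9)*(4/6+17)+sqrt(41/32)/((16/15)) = 15*sqrt(82)/128+1325/42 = 32.61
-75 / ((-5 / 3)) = 45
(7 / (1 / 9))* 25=1575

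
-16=-16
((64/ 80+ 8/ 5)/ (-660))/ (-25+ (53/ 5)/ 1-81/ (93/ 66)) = 31/ 612810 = 0.00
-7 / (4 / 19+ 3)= -133 / 61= -2.18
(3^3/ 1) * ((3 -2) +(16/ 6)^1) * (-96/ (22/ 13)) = -5616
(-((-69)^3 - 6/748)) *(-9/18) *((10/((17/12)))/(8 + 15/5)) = -3685871070/34969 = -105403.96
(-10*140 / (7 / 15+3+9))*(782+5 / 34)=-279226500 / 3179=-87834.70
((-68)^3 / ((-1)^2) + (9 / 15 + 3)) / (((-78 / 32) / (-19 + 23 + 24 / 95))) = 781717376 / 1425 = 548573.60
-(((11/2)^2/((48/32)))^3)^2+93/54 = -3138428296369/46656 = -67267410.33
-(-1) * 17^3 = 4913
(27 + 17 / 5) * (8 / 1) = 1216 / 5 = 243.20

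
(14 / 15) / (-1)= -14 / 15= -0.93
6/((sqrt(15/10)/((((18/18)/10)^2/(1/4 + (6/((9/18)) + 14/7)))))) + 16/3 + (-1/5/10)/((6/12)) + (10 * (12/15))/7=2 * sqrt(6)/1425 + 3379/525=6.44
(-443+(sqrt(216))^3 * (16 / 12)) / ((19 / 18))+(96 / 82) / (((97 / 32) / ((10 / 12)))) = -31688278 / 75563+31104 * sqrt(6) / 19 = 3590.58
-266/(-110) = 133/55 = 2.42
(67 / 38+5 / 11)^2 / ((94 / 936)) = 100541493 / 2053007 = 48.97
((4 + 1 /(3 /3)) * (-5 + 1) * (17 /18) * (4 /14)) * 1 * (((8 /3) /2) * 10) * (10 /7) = -136000 /1323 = -102.80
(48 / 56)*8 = 48 / 7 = 6.86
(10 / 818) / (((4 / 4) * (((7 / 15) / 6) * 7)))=450 / 20041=0.02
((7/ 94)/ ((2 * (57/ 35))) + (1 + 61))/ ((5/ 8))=1329274/ 13395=99.24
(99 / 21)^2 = 1089 / 49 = 22.22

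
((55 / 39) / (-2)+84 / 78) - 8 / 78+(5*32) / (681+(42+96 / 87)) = 267633 / 545974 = 0.49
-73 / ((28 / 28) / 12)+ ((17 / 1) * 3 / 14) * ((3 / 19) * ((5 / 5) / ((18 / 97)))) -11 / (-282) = -872.86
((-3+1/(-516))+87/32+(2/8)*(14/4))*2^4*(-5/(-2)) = 12215/516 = 23.67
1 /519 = 0.00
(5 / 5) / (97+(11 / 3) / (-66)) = 18 / 1745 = 0.01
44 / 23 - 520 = -11916 / 23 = -518.09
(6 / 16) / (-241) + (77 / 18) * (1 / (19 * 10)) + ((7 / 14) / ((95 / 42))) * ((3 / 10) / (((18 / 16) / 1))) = 658601 / 8242200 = 0.08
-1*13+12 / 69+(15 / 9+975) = 963.84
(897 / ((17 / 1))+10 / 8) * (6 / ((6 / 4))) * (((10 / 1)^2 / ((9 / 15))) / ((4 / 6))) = 918250 / 17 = 54014.71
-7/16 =-0.44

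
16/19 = 0.84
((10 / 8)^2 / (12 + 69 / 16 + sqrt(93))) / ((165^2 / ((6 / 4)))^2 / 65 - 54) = 0.00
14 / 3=4.67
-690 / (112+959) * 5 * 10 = -11500 / 357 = -32.21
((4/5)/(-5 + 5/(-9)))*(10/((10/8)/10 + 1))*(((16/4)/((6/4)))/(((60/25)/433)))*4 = -110848/45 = -2463.29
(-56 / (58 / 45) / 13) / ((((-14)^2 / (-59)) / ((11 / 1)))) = 29205 / 2639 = 11.07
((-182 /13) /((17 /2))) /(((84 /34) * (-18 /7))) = 7 /27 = 0.26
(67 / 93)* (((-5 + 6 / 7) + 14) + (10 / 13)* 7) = 92929 / 8463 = 10.98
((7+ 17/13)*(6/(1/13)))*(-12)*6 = -46656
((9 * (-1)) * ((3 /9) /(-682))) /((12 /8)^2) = 2 /1023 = 0.00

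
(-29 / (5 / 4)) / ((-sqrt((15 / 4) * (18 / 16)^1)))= 464 * sqrt(30) / 225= 11.30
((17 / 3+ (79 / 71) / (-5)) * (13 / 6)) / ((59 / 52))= 1959724 / 188505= 10.40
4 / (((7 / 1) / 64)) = 256 / 7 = 36.57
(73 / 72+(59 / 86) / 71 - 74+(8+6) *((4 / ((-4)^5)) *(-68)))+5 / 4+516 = 393903503 / 879264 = 447.99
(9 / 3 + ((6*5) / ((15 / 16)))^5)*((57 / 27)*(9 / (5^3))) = 127506853 / 25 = 5100274.12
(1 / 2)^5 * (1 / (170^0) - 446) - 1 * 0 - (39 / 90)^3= -13.99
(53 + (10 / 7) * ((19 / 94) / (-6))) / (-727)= -104527 / 1435098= -0.07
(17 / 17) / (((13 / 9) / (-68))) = -612 / 13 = -47.08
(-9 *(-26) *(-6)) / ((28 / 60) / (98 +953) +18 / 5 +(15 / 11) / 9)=-4508790 / 12049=-374.20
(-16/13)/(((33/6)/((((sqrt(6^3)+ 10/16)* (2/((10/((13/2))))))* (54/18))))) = -13.37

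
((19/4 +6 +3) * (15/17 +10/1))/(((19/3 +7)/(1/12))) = 2035/2176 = 0.94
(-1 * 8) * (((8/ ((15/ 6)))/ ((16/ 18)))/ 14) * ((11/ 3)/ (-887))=264/ 31045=0.01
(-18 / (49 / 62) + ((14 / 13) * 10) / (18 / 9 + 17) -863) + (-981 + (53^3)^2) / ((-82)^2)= 67045803020050 / 20345143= 3295420.58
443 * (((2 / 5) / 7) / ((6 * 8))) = 443 / 840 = 0.53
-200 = -200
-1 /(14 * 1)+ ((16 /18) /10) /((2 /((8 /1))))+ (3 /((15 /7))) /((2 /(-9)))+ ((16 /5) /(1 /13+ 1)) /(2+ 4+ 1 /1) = -12329 /2205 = -5.59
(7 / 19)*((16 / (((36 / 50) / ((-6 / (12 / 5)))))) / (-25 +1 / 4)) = 14000 / 16929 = 0.83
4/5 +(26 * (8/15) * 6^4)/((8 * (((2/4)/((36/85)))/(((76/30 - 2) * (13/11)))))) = 28053772/23375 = 1200.16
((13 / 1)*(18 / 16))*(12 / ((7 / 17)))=5967 / 14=426.21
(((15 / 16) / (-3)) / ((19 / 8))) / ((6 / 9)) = -15 / 76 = -0.20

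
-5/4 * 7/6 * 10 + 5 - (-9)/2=-61/12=-5.08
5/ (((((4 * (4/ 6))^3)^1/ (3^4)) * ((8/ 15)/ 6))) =240.27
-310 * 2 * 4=-2480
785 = 785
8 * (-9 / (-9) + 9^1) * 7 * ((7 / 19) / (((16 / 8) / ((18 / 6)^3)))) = 52920 / 19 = 2785.26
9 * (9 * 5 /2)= 405 /2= 202.50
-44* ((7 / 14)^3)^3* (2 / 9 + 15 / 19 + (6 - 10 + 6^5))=-14621035 / 21888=-667.99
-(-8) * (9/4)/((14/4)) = 36/7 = 5.14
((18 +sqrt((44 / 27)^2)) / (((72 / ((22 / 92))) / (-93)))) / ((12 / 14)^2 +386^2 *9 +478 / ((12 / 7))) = -4427885 / 979504812756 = -0.00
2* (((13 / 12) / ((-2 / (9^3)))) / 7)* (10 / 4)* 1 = -15795 / 56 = -282.05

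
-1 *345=-345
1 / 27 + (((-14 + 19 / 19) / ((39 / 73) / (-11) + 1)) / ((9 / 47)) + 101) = 612293 / 20628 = 29.68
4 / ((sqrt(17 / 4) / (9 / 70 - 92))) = -178.26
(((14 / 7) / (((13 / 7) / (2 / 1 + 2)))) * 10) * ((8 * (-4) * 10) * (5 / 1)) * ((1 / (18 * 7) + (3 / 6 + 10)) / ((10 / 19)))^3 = -254709263942656 / 464373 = -548501450.22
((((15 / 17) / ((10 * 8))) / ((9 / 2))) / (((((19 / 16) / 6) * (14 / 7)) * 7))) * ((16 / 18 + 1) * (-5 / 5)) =-2 / 1197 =-0.00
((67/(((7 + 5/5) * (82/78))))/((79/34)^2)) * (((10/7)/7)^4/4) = 943946250/1475103044681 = 0.00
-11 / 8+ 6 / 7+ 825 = 46171 / 56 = 824.48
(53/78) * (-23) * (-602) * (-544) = -199603936/39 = -5118049.64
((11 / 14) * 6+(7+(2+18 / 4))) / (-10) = -51 / 28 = -1.82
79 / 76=1.04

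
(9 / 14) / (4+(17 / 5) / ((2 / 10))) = 3 / 98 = 0.03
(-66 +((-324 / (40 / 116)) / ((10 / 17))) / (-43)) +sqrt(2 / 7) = -31017 / 1075 +sqrt(14) / 7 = -28.32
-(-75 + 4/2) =73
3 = 3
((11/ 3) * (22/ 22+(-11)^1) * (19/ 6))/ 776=-1045/ 6984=-0.15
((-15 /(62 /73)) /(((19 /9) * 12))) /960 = -219 /301568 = -0.00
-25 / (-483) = 25 / 483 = 0.05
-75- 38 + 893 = 780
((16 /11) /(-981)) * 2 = -32 /10791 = -0.00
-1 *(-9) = 9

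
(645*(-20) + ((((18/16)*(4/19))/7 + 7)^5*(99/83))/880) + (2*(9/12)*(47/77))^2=-13776430516919275676721/1069945441672701440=-12875.83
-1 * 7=-7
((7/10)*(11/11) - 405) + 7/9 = -36317/90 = -403.52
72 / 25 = 2.88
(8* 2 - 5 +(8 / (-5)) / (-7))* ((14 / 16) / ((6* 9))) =131 / 720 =0.18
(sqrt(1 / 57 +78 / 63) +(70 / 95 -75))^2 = (-9877 +sqrt(22211))^2 / 17689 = 5349.84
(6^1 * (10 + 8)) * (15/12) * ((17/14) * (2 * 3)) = 983.57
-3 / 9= -1 / 3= -0.33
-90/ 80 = -9/ 8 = -1.12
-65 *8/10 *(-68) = 3536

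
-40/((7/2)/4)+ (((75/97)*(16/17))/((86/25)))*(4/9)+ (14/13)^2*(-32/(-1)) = -2140988896/251648943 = -8.51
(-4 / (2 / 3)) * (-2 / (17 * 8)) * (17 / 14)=3 / 28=0.11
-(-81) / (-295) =-81 / 295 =-0.27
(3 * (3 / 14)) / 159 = 3 / 742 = 0.00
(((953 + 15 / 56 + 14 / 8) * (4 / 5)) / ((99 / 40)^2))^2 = 15556.15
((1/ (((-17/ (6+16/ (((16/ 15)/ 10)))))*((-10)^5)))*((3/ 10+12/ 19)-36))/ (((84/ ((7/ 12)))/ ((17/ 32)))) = -28873/ 2432000000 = -0.00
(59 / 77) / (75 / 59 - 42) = -3481 / 185031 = -0.02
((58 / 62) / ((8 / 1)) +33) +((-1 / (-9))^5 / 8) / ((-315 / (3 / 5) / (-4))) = 254608954549 / 7688179800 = 33.12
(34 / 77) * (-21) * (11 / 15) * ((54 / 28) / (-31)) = 0.42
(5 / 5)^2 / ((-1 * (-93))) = 1 / 93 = 0.01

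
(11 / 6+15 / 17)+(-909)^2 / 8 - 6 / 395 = 16645865957 / 161160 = 103287.83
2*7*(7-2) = 70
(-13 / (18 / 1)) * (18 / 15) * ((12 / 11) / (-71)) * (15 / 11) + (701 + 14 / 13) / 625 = 79677557 / 69801875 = 1.14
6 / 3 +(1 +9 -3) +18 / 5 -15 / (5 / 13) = -132 / 5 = -26.40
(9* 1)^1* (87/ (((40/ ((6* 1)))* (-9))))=-261/ 20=-13.05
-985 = -985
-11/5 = -2.20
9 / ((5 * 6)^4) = 1 / 90000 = 0.00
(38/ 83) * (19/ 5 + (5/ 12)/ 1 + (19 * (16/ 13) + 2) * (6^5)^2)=22747375473691/ 32370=702730166.01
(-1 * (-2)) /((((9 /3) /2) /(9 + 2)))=44 /3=14.67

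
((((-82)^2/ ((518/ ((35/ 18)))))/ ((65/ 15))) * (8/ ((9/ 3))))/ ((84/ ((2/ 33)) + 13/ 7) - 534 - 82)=470680/ 23389587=0.02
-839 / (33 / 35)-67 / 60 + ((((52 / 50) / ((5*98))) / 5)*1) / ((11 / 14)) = -514532063 / 577500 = -890.96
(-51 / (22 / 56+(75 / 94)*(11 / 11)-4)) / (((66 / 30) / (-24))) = -198.05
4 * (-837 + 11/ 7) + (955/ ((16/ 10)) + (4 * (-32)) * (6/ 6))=-160879/ 56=-2872.84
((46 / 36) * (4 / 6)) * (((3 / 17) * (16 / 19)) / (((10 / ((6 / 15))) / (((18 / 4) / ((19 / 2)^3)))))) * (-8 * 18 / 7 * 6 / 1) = -0.00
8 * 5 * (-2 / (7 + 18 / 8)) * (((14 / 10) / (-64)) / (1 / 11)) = 77 / 37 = 2.08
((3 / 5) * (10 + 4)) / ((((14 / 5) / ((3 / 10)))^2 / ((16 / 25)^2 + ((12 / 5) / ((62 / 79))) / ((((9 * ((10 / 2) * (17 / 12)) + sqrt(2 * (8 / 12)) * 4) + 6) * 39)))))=2618627643 / 66116903125 - 68256 * sqrt(3) / 16396991975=0.04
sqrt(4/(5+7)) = 0.58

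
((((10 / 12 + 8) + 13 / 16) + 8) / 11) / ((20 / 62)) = 4.97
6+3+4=13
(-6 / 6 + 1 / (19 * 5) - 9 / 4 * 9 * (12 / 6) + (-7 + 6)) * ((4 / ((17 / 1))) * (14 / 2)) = -113022 / 1615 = -69.98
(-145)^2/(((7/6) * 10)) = 12615/7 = 1802.14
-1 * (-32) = 32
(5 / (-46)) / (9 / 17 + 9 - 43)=0.00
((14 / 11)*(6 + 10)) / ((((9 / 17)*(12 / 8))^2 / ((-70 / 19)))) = -118.97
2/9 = 0.22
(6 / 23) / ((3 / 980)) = 1960 / 23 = 85.22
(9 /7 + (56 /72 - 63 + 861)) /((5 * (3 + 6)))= 50404 /2835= 17.78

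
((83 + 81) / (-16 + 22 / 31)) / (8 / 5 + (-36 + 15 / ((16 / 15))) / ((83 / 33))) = 1.51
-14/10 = -7/5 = -1.40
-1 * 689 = -689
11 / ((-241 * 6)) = -11 / 1446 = -0.01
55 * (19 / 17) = 1045 / 17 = 61.47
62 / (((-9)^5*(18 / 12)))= -124 / 177147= -0.00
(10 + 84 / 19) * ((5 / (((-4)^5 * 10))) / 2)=-137 / 38912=-0.00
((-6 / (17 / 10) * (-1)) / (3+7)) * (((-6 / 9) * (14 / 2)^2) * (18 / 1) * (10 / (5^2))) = -7056 / 85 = -83.01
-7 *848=-5936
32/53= 0.60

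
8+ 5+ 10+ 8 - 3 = 28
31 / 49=0.63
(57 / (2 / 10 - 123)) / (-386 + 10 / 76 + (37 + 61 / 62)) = 167865 / 125811056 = 0.00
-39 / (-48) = 13 / 16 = 0.81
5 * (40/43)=200/43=4.65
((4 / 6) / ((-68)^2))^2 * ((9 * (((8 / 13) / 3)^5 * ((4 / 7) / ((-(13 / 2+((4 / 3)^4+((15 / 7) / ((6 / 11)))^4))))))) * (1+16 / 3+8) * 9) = -483295232 / 23917396311076017685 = -0.00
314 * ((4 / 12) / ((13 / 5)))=1570 / 39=40.26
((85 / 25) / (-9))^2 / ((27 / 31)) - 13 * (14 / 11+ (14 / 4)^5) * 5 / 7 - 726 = -108057992657 / 19245600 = -5614.69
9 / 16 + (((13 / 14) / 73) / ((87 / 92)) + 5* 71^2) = 17929028641 / 711312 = 25205.58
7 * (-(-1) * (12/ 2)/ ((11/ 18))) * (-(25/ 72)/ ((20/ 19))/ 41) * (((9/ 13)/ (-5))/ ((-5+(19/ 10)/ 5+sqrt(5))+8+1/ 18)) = 624564675/ 16153925216 - 181794375 * sqrt(5)/ 16153925216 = 0.01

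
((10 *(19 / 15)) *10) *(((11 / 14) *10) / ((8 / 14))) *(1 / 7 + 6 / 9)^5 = 7418752825 / 12252303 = 605.50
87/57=29/19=1.53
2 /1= 2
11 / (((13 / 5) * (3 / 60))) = 1100 / 13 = 84.62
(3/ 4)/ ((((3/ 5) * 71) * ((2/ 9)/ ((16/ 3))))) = 30/ 71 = 0.42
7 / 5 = 1.40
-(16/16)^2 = -1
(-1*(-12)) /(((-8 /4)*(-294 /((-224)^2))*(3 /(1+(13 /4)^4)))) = 38422.67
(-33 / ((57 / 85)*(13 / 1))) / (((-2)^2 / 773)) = -722755 / 988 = -731.53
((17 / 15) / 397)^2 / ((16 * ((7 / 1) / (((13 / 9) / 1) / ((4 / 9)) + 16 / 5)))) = 12427 / 26478312000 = 0.00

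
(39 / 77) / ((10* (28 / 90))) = 351 / 2156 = 0.16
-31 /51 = -0.61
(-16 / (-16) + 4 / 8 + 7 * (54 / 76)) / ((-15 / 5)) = -41 / 19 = -2.16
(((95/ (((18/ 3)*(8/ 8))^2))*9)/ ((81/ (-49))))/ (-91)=665/ 4212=0.16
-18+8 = -10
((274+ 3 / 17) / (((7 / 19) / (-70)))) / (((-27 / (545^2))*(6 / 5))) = 657605924375 / 1377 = 477564215.23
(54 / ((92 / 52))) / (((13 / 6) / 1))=324 / 23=14.09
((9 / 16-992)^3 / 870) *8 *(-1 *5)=137644218643 / 3072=44806060.76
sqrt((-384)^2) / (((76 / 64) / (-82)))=-503808 / 19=-26516.21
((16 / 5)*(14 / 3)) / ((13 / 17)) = 3808 / 195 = 19.53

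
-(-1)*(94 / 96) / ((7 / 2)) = 47 / 168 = 0.28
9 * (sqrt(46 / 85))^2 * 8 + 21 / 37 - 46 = -20341 / 3145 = -6.47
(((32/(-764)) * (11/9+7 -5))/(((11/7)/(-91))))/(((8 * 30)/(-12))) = -36946/94545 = -0.39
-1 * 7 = -7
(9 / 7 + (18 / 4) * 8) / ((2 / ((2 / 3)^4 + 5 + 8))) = 246.04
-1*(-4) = 4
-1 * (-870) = 870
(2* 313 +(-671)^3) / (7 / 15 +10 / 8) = -175987039.81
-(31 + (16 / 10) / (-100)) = -3873 / 125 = -30.98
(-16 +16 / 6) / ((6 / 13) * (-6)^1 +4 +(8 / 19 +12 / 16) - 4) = 39520 / 4737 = 8.34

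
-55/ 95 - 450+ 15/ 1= -8276/ 19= -435.58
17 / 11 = 1.55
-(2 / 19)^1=-2 / 19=-0.11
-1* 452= -452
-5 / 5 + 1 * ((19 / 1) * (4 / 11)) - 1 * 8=-2.09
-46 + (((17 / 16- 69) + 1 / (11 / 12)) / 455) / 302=-17115125 / 372064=-46.00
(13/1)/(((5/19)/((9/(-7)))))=-63.51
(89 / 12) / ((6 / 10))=445 / 36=12.36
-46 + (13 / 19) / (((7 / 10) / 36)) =-1438 / 133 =-10.81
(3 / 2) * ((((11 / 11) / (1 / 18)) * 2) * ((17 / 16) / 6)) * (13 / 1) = 1989 / 16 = 124.31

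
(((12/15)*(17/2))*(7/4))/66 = 119/660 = 0.18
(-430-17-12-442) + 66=-835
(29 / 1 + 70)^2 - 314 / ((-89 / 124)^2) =72805657 / 7921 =9191.47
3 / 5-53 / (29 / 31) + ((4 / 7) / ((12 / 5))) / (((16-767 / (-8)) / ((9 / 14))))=-71288948 / 1271795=-56.05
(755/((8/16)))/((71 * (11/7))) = 10570/781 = 13.53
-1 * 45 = -45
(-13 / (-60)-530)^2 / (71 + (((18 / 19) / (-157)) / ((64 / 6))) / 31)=13347993638791 / 3376584675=3953.10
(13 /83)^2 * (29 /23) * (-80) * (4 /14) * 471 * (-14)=738678720 /158447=4661.99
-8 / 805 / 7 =-8 / 5635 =-0.00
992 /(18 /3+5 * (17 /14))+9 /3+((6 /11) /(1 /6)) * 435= 2804885 /1859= 1508.81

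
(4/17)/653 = 4/11101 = 0.00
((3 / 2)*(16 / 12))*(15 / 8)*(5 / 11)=75 / 44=1.70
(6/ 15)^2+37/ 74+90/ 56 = 2.27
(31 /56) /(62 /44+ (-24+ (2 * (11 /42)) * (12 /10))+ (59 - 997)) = -1705 /2956684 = -0.00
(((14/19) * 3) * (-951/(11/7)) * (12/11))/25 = -3355128/57475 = -58.38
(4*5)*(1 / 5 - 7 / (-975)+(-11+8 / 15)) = -40012 / 195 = -205.19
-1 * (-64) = 64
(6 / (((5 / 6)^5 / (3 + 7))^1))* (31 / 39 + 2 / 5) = 7247232 / 40625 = 178.39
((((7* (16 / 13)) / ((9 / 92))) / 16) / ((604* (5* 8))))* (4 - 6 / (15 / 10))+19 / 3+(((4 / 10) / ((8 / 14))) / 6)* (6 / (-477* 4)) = 120833 / 19080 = 6.33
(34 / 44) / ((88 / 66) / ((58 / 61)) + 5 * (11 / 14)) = 10353 / 71423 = 0.14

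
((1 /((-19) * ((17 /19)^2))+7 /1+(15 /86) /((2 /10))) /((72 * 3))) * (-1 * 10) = -323365 /894744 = -0.36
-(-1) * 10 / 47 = 10 / 47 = 0.21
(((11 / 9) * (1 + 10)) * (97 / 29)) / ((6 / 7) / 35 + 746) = 261415 / 4336776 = 0.06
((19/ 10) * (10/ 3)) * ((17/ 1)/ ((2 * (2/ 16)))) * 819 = 352716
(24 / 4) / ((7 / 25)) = 150 / 7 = 21.43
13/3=4.33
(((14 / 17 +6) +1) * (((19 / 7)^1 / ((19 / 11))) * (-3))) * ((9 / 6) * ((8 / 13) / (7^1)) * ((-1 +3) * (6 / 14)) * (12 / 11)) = -49248 / 10829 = -4.55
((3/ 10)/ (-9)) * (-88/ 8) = 11/ 30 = 0.37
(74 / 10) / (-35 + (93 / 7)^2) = 1813 / 34670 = 0.05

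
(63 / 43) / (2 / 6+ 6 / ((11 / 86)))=2079 / 67037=0.03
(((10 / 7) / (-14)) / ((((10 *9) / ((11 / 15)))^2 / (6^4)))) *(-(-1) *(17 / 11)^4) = -334084 / 6670125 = -0.05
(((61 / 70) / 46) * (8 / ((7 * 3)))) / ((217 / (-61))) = -7442 / 3668385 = -0.00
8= 8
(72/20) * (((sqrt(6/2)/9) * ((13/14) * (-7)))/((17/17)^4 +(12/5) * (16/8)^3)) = -13 * sqrt(3)/101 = -0.22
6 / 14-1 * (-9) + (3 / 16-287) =-31067 / 112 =-277.38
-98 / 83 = -1.18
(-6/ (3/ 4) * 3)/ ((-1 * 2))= 12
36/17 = 2.12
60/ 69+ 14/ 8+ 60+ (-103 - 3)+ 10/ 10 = -3899/ 92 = -42.38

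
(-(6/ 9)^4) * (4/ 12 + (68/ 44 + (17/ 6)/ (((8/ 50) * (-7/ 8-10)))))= -11504/ 232551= -0.05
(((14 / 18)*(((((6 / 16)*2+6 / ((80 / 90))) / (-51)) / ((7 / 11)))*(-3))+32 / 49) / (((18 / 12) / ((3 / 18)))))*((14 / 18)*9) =5959 / 6426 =0.93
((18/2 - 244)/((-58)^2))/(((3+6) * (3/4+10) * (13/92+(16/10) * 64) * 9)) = -108100/138167576307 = -0.00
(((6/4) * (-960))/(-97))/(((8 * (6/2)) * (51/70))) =1400/1649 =0.85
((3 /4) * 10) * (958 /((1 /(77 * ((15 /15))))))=553245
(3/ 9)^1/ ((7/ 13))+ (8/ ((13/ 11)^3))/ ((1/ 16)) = 3606289/ 46137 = 78.16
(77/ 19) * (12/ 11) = 4.42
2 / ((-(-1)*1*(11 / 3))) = 6 / 11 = 0.55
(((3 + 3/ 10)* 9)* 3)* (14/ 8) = 6237/ 40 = 155.92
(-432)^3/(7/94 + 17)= -2526142464/535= -4721761.61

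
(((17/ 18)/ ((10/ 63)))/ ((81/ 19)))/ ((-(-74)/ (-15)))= -2261/ 7992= -0.28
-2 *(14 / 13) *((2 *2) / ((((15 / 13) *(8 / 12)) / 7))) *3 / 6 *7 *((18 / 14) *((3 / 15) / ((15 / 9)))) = -5292 / 125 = -42.34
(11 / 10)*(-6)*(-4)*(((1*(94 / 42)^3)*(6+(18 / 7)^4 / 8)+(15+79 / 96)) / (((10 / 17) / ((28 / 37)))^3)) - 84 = 1831204041395741 / 228033474375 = 8030.42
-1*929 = -929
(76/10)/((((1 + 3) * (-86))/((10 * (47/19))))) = -47/86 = -0.55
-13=-13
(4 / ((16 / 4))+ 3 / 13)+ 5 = 81 / 13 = 6.23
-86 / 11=-7.82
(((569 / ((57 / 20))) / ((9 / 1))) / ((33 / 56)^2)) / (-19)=-35687680 / 10614483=-3.36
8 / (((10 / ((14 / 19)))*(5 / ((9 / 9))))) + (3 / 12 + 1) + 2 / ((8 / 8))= 6399 / 1900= 3.37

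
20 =20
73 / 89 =0.82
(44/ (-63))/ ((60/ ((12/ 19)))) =-44/ 5985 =-0.01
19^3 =6859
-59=-59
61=61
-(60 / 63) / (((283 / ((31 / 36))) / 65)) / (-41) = 10075 / 2192967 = 0.00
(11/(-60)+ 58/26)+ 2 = 3157/780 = 4.05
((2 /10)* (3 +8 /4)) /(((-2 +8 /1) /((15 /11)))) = 5 /22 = 0.23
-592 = -592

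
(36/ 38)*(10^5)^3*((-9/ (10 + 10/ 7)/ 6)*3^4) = -10071710526315789.47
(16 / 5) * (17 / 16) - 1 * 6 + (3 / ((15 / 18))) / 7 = -73 / 35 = -2.09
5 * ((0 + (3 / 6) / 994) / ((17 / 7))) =5 / 4828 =0.00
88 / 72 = 11 / 9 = 1.22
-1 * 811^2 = -657721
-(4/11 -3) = 29/11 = 2.64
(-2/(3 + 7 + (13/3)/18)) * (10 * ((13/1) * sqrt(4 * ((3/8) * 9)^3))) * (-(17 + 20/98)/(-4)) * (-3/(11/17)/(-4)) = -6111669915 * sqrt(6)/9538144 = -1569.54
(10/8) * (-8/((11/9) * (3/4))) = -120/11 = -10.91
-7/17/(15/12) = -28/85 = -0.33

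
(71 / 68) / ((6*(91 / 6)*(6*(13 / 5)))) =355 / 482664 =0.00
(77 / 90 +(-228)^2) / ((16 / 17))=79536829 / 1440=55233.91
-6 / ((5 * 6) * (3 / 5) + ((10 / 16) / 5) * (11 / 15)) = -0.33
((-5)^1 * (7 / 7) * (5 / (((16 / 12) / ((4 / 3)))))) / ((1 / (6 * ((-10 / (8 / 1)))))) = 375 / 2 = 187.50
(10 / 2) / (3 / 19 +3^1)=19 / 12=1.58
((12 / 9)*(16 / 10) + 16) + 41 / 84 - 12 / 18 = 7541 / 420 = 17.95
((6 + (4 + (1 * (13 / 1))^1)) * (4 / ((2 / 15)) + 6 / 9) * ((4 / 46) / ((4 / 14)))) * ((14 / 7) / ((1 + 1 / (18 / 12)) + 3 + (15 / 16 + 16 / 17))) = 50048 / 763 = 65.59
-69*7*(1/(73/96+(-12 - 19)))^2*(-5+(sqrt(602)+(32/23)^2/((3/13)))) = -4451328*sqrt(602)/8427409 - 346881024/193830407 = -14.75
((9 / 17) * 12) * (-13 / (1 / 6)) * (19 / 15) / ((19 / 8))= -22464 / 85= -264.28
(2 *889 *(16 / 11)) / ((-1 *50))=-14224 / 275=-51.72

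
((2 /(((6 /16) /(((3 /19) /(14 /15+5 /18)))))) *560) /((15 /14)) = 363.42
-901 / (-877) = 1.03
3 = 3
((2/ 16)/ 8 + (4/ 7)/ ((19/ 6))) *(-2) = -0.39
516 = 516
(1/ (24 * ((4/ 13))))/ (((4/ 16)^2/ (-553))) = -7189/ 6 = -1198.17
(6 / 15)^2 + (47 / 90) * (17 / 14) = 5003 / 6300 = 0.79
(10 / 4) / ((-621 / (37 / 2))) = -185 / 2484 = -0.07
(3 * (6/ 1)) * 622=11196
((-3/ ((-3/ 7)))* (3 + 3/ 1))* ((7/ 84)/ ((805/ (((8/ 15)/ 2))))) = 2/ 1725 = 0.00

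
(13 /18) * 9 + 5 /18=61 /9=6.78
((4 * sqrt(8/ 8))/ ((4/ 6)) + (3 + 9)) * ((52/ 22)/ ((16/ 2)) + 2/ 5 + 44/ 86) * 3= 308313/ 4730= 65.18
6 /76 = 3 /38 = 0.08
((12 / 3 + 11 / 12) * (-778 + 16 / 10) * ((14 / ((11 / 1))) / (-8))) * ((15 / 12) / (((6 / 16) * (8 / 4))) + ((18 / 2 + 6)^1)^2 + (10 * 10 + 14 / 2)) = 24316201 / 120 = 202635.01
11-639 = -628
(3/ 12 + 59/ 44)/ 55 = 7/ 242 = 0.03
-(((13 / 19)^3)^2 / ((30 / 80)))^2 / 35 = -1491077447838784 / 697194199505840715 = -0.00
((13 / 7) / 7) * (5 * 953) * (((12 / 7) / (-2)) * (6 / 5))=-446004 / 343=-1300.30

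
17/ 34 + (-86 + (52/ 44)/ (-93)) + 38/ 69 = -3998141/ 47058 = -84.96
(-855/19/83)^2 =2025/6889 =0.29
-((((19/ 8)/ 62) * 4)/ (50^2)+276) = -85560019/ 310000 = -276.00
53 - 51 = 2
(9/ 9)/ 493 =1/ 493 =0.00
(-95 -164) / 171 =-259 / 171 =-1.51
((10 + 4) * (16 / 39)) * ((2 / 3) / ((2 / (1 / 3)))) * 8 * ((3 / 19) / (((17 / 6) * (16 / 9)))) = 672 / 4199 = 0.16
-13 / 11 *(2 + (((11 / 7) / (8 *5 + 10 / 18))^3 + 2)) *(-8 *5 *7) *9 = 62447473107864 / 5242004075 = 11912.90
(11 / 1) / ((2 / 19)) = 209 / 2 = 104.50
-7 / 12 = -0.58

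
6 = 6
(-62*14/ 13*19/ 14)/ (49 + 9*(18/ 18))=-589/ 377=-1.56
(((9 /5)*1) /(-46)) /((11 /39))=-351 /2530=-0.14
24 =24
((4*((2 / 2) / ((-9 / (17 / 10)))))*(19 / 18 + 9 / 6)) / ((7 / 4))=-3128 / 2835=-1.10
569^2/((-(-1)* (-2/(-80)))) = 12950440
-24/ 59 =-0.41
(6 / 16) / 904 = 3 / 7232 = 0.00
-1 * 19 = -19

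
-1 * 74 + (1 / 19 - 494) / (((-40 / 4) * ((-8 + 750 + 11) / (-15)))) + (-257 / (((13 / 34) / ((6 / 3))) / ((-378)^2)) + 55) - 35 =-23816781815473 / 123994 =-192080115.29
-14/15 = -0.93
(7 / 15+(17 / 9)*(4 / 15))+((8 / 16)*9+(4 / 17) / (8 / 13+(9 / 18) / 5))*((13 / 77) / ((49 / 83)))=1262339497 / 536860170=2.35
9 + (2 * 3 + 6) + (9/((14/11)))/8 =2451/112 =21.88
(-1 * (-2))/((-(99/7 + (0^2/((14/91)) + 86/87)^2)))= -105966/801103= -0.13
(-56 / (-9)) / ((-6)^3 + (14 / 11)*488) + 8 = 40181 / 5013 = 8.02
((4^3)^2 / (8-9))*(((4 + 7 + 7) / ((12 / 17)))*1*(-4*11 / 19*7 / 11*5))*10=146227200 / 19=7696168.42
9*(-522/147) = -1566/49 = -31.96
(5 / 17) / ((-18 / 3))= -5 / 102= -0.05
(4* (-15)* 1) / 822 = -10 / 137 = -0.07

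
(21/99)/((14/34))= 17/33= 0.52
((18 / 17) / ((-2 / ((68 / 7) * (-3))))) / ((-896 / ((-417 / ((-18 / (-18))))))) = 11259 / 1568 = 7.18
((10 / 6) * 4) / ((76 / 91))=455 / 57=7.98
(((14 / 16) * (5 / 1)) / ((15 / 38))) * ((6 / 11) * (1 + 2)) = 18.14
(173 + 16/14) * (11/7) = 273.65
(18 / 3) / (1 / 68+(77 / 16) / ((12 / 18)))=3264 / 3935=0.83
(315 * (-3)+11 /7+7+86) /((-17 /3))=17859 /119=150.08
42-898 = -856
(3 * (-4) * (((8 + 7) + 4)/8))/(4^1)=-57/8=-7.12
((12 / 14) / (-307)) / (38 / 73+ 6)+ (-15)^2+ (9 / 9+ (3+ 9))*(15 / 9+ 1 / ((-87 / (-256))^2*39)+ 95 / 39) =3266012858929 / 11613767634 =281.22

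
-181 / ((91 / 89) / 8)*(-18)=2319696 / 91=25491.16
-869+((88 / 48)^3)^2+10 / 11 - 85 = -469654333 / 513216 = -915.12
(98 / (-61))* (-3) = 294 / 61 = 4.82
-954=-954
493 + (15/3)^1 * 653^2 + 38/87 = 185530844/87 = 2132538.44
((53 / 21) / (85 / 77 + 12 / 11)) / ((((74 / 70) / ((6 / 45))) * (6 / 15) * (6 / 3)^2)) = 20405 / 225108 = 0.09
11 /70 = 0.16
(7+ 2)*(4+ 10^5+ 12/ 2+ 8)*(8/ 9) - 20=800124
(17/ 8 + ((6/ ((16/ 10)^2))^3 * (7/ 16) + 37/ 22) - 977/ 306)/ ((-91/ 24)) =-787413641/ 477954048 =-1.65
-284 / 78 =-142 / 39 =-3.64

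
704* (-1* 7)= -4928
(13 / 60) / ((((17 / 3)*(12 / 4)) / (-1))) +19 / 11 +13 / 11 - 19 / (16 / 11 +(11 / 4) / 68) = -9.81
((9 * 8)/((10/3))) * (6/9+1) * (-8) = -288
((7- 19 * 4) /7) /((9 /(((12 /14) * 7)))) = -46 /7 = -6.57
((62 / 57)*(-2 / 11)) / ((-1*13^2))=124 / 105963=0.00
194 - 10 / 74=7173 / 37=193.86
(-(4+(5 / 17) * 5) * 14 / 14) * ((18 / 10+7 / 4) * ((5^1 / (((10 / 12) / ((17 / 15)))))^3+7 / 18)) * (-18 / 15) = 7336.81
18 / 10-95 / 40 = -23 / 40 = -0.58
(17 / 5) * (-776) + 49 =-12947 / 5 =-2589.40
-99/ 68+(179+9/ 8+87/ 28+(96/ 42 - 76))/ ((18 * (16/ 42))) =14.52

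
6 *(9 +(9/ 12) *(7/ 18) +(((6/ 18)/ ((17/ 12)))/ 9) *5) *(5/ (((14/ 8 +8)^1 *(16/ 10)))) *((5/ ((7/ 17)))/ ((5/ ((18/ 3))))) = 288325/ 1092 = 264.03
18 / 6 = 3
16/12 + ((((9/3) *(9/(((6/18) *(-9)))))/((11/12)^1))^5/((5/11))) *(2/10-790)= 15824663520236/99825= 158524052.29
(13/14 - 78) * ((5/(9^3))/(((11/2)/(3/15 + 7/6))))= -44239/336798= -0.13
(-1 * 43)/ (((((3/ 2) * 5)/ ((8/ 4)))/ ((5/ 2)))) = -28.67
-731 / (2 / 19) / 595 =-817 / 70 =-11.67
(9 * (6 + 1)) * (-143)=-9009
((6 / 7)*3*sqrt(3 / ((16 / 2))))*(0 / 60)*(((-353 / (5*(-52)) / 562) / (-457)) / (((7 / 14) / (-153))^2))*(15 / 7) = 0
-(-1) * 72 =72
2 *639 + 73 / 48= 61417 / 48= 1279.52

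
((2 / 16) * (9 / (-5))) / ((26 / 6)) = -27 / 520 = -0.05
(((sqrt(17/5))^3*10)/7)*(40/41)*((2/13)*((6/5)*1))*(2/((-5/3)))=-19584*sqrt(85)/93275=-1.94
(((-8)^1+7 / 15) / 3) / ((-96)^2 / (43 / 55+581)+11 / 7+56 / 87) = -122333687 / 879638055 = -0.14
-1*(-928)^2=-861184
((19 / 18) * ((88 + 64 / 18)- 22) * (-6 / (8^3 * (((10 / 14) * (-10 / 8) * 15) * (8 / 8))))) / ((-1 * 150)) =-41629 / 97200000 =-0.00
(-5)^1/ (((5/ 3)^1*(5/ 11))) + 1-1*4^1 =-48/ 5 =-9.60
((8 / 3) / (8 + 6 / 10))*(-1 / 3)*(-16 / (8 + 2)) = 64 / 387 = 0.17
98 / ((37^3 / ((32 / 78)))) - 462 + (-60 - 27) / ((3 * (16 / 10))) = -7587756203 / 15803736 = -480.12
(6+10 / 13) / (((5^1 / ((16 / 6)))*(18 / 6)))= 704 / 585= 1.20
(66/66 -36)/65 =-7/13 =-0.54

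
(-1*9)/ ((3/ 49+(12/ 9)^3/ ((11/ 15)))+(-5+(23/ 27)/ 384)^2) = -521460301824/ 1638044068043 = -0.32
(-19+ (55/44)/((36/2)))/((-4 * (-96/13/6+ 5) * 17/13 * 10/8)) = 230347/299880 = 0.77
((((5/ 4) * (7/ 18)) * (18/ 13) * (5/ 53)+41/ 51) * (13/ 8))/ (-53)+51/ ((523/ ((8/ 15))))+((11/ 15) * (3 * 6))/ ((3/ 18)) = 949747358857/ 11987913120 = 79.23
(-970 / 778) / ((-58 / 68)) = 16490 / 11281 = 1.46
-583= -583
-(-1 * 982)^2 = -964324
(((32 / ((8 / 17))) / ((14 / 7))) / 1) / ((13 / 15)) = 510 / 13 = 39.23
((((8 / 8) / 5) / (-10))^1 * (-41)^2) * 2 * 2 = -3362 / 25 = -134.48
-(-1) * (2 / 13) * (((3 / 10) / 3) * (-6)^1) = -6 / 65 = -0.09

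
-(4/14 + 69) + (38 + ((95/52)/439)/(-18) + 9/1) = -64101689/2876328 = -22.29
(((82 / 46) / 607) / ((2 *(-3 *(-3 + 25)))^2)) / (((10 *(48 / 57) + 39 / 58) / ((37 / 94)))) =835867 / 114570632209968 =0.00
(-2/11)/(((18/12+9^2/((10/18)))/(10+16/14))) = -520/37807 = -0.01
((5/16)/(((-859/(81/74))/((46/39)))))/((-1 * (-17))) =-3105/112384688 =-0.00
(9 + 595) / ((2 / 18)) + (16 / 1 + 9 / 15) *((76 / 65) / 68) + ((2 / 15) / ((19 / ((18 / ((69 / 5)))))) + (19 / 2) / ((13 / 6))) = 13136111874 / 2414425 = 5440.68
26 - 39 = -13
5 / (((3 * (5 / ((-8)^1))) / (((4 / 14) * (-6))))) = 32 / 7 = 4.57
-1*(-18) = 18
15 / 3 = 5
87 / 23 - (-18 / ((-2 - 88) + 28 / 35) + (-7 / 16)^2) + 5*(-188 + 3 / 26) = -15977450725 / 17069312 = -936.03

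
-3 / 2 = -1.50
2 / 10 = 1 / 5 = 0.20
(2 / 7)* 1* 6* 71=852 / 7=121.71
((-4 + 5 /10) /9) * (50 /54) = -175 /486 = -0.36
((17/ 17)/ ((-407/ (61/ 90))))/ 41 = -61/ 1501830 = -0.00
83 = 83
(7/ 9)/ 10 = 7/ 90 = 0.08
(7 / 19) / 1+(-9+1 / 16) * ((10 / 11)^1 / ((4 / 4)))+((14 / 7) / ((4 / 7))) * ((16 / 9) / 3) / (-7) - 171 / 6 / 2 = -22.30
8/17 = 0.47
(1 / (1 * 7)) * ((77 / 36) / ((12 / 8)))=11 / 54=0.20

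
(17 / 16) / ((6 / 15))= 2.66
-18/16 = -9/8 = -1.12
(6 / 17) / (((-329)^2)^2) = 6 / 199173939377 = 0.00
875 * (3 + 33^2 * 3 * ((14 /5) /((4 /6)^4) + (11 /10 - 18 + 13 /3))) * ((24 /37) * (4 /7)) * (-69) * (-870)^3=2866560951593700000 /37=77474620313343243.24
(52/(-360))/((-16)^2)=-13/23040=-0.00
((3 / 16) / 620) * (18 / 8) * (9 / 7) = 243 / 277760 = 0.00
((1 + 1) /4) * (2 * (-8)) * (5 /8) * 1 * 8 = -40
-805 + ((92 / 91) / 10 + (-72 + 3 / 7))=-398794 / 455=-876.47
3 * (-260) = -780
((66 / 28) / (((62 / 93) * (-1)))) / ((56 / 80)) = -495 / 98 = -5.05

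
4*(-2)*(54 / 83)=-432 / 83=-5.20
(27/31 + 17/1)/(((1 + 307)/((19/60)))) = 5263/286440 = 0.02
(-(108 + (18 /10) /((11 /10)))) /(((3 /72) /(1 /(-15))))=9648 /55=175.42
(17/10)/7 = 17/70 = 0.24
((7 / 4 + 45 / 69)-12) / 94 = -883 / 8648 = -0.10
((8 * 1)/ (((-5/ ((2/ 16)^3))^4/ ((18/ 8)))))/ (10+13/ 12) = 27/ 714038312960000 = 0.00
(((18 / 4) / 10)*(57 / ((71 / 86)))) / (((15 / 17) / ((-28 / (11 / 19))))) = -33250266 / 19525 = -1702.96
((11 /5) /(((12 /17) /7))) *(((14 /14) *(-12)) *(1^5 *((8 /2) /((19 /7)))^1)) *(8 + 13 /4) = -82467 /19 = -4340.37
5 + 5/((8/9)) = 10.62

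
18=18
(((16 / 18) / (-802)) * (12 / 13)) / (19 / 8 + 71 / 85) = -10880 / 34139937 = -0.00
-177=-177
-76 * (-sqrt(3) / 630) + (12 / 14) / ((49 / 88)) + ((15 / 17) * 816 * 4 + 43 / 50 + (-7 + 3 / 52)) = 38 * sqrt(3) / 315 + 1282166299 / 445900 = 2875.67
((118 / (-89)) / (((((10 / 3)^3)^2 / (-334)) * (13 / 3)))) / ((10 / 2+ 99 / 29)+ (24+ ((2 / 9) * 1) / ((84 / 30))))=39369129597 / 17171326250000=0.00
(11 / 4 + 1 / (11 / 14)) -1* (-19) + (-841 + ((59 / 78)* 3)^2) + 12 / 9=-4525705 / 5577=-811.49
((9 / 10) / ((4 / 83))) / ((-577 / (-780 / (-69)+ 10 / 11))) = -230823 / 583924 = -0.40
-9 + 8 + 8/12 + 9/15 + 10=154/15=10.27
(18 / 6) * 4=12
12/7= 1.71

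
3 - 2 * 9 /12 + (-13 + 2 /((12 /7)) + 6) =-13 /3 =-4.33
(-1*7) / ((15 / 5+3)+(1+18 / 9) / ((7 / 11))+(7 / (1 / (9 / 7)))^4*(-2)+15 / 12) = 196 / 367081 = 0.00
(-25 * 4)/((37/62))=-6200/37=-167.57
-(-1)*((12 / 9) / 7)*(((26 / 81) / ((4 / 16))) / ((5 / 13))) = 0.64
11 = 11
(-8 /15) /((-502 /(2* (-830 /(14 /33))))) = -7304 /1757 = -4.16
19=19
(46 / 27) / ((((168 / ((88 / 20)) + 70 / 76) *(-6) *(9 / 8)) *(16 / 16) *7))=-76912 / 83408535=-0.00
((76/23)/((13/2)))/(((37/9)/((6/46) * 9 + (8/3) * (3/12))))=57912/254449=0.23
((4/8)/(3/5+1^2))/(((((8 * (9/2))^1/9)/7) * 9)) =35/576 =0.06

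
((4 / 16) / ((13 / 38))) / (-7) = -19 / 182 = -0.10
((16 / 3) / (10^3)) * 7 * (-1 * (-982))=13748 / 375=36.66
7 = 7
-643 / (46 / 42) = -13503 / 23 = -587.09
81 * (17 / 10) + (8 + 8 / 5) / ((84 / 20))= 9799 / 70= 139.99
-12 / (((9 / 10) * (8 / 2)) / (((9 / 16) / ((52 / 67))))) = -1005 / 416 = -2.42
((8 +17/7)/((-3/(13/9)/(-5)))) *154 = 104390/27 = 3866.30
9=9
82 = 82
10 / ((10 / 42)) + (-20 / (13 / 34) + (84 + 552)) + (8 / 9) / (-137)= 10029118 / 16029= 625.69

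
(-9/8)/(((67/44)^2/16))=-34848/4489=-7.76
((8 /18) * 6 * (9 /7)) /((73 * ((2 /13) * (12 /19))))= 0.48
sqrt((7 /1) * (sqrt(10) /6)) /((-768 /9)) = -0.02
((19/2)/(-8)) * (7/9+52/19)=-601/144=-4.17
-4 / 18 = -2 / 9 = -0.22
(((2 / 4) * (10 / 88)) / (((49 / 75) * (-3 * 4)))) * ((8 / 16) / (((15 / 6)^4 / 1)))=-1 / 10780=-0.00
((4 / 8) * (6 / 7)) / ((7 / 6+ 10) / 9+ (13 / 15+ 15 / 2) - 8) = 405 / 1519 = 0.27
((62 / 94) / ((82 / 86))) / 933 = 1333 / 1797891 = 0.00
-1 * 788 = -788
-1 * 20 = -20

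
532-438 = 94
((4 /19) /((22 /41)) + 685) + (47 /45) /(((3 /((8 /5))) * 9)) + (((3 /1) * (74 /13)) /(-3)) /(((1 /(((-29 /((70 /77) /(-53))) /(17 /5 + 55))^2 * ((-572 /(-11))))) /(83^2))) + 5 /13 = -1709051432.37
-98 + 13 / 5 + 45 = -252 / 5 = -50.40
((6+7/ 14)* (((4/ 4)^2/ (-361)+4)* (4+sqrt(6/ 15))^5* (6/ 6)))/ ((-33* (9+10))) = -20059624/ 377245-105062906* sqrt(10)/ 9431125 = -88.40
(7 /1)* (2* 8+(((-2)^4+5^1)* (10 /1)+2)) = 1596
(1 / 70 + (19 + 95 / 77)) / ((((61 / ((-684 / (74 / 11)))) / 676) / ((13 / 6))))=-3904890678 / 78995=-49432.12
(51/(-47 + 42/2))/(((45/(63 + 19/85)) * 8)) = -2687/7800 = -0.34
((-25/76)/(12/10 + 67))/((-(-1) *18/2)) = -125/233244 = -0.00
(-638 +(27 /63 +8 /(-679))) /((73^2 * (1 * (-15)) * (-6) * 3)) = -432919 /976965570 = -0.00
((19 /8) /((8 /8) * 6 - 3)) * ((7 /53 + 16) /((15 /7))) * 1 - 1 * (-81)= 86.96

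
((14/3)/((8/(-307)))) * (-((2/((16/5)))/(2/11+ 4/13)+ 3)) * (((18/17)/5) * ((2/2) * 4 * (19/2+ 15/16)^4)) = 343131847176039/44564480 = 7699671.29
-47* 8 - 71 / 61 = -23007 / 61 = -377.16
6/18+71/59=272/177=1.54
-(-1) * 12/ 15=4/ 5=0.80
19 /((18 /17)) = 323 /18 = 17.94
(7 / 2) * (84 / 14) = 21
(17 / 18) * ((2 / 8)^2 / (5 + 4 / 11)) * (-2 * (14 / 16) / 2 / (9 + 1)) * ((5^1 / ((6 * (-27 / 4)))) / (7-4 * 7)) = -187 / 33032448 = -0.00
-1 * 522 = -522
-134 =-134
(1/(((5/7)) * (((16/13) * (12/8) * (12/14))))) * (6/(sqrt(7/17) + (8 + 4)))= 10829/24410 - 637 * sqrt(119)/292920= 0.42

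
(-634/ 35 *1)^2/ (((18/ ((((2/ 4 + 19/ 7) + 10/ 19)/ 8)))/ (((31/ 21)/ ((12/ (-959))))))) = -84928579817/ 84460320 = -1005.54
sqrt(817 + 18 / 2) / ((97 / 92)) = 27.26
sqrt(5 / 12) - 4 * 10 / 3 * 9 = -119.35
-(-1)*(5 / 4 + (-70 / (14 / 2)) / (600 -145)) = 447 / 364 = 1.23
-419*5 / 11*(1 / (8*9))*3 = -2095 / 264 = -7.94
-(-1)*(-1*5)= -5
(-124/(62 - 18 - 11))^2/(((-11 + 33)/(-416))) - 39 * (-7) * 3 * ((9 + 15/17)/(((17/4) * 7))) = 17554784/3461931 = 5.07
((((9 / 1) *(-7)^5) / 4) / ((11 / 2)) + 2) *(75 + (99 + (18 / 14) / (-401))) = -73856720571 / 61754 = -1195982.78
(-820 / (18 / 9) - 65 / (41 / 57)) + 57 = -18178 / 41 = -443.37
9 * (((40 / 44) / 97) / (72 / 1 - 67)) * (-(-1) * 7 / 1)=126 / 1067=0.12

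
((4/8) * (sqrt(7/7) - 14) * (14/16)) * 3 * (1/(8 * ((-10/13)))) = 3549/1280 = 2.77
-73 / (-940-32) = 73 / 972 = 0.08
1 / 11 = 0.09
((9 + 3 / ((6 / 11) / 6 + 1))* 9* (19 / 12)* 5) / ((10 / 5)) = 13395 / 32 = 418.59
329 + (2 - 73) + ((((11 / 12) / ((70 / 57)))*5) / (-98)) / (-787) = 1114316657 / 4319056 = 258.00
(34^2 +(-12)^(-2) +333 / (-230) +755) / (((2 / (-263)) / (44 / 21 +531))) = -18621012122243 / 139104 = -133863958.78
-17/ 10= -1.70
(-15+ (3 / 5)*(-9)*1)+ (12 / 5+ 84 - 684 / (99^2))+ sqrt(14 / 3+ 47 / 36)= sqrt(215) / 6+ 71798 / 1089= 68.37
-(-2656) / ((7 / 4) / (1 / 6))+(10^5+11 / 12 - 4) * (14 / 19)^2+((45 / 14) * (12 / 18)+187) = 54734.05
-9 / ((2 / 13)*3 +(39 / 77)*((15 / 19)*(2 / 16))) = -456456 / 25943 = -17.59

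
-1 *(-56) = 56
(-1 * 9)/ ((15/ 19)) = -57/ 5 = -11.40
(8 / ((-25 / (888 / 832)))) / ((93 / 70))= -0.26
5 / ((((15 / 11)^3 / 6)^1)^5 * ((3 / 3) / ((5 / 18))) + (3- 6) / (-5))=1670899267766260400 / 216726204368279373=7.71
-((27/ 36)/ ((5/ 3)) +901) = -18029/ 20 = -901.45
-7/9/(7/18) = -2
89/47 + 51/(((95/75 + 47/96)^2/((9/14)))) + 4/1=429239779/25978169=16.52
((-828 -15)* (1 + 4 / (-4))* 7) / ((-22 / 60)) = 0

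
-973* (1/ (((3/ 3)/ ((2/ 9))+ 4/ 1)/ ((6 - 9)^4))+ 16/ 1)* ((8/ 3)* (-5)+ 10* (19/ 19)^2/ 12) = 310501.47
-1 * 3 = -3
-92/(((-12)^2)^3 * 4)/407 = -23/1215295488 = -0.00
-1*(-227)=227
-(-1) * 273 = 273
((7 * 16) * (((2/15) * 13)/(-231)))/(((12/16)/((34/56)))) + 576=5980448/10395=575.32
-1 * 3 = -3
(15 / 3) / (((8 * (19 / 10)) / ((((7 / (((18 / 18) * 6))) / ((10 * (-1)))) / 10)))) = -7 / 1824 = -0.00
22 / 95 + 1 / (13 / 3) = 571 / 1235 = 0.46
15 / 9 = 5 / 3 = 1.67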